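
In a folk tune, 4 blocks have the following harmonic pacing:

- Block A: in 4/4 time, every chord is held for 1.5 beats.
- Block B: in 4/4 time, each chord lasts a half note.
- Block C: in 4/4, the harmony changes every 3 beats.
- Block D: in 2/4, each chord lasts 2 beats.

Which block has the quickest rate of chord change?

Block A

A: 4 beats/bar ÷ 1.5 beats/chord = 8/3 chords/bar.
B: 4 beats/bar ÷ 2 beats/chord = 2 chords/bar.
C: 4 beats/bar ÷ 3 beats/chord = 4/3 chords/bar.
D: 2 beats/bar ÷ 2 beats/chord = 1 chord/bar.
Fastest is A at 8/3 chords/bar.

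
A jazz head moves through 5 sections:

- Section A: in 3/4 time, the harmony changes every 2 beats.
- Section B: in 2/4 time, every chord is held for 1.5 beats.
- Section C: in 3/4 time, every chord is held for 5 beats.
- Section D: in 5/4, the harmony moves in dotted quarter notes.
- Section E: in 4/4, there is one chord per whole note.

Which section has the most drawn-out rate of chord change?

A: 3 beats/bar ÷ 2 beats/chord = 1.5 chords/bar.
B: 2 beats/bar ÷ 1.5 beats/chord = 4/3 chords/bar.
C: 3 beats/bar ÷ 5 beats/chord = 0.6 chords/bar.
D: 5 beats/bar ÷ 1.5 beats/chord = 10/3 chords/bar.
E: 4 beats/bar ÷ 4 beats/chord = 1 chord/bar.
Slowest is C at 0.6 chords/bar.

Section C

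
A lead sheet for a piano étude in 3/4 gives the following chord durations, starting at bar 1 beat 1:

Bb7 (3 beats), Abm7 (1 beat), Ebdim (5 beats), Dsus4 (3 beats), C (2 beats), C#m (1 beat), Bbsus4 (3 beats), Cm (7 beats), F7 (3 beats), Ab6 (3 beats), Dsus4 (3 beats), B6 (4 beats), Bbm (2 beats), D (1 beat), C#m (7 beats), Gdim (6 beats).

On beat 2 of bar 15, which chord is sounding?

Beat 2 of bar 15 is beat (15−1)×3 + 2 = 44 overall.
Running totals: Bb7 ends at 3, Abm7 ends at 4, Ebdim ends at 9, Dsus4 ends at 12, C ends at 14, C#m ends at 15, Bbsus4 ends at 18, Cm ends at 25, F7 ends at 28, Ab6 ends at 31, Dsus4 ends at 34, B6 ends at 38, Bbm ends at 40, D ends at 41, C#m ends at 48.
Beat 44 falls within C#m.

C#m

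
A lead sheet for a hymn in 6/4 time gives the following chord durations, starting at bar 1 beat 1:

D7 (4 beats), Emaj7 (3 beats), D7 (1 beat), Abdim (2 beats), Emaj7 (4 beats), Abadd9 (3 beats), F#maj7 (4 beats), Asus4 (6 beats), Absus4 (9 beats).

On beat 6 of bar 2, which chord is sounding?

Beat 6 of bar 2 is beat (2−1)×6 + 6 = 12 overall.
Running totals: D7 ends at 4, Emaj7 ends at 7, D7 ends at 8, Abdim ends at 10, Emaj7 ends at 14.
Beat 12 falls within Emaj7.

Emaj7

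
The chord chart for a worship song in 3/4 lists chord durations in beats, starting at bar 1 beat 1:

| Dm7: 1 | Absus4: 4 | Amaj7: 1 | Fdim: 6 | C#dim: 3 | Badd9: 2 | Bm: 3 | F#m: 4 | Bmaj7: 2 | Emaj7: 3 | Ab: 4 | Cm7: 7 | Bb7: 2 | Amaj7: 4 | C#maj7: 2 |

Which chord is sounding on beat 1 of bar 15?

Amaj7

Beat 1 of bar 15 is beat (15−1)×3 + 1 = 43 overall.
Running totals: Dm7 ends at 1, Absus4 ends at 5, Amaj7 ends at 6, Fdim ends at 12, C#dim ends at 15, Badd9 ends at 17, Bm ends at 20, F#m ends at 24, Bmaj7 ends at 26, Emaj7 ends at 29, Ab ends at 33, Cm7 ends at 40, Bb7 ends at 42, Amaj7 ends at 46.
Beat 43 falls within Amaj7.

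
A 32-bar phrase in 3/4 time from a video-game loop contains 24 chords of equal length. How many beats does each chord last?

32 bars × 3 beats/bar = 96 beats total.
96 beats ÷ 24 chords = 4 beats per chord.
(That is a whole note.)

4 beats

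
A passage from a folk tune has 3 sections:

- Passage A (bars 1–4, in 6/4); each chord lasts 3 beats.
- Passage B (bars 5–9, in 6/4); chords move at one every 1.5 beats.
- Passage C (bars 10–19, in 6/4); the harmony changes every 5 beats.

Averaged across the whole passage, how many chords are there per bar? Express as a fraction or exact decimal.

40/19 chords per bar

A: 4 × 6 = 24 beats ÷ 3 = 8 chords.
B: 5 × 6 = 30 beats ÷ 1.5 = 20 chords.
C: 10 × 6 = 60 beats ÷ 5 = 12 chords.
Overall: 40 chords over 19 bars → 40/19 = 40/19 chords per bar.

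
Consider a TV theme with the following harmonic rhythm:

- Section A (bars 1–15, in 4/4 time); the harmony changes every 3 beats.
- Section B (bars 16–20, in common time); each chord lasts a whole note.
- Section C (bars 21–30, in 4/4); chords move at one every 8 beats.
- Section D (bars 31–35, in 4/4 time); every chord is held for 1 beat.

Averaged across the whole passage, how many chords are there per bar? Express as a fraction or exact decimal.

A: 15 × 4 = 60 beats ÷ 3 = 20 chords.
B: 5 × 4 = 20 beats ÷ 4 = 5 chords.
C: 10 × 4 = 40 beats ÷ 8 = 5 chords.
D: 5 × 4 = 20 beats ÷ 1 = 20 chords.
Overall: 50 chords over 35 bars → 50/35 = 10/7 chords per bar.

10/7 chords per bar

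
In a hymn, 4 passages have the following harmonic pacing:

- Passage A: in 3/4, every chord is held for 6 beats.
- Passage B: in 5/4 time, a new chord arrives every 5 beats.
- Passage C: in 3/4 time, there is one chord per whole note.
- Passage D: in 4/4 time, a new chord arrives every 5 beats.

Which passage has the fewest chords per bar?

Passage A

A: 3/6 = 0.5 chords/bar.
B: 5/5 = 1 chord/bar.
C: 3/4 = 0.75 chords/bar.
D: 4/5 = 0.8 chords/bar.
Slowest is A at 0.5 chords/bar.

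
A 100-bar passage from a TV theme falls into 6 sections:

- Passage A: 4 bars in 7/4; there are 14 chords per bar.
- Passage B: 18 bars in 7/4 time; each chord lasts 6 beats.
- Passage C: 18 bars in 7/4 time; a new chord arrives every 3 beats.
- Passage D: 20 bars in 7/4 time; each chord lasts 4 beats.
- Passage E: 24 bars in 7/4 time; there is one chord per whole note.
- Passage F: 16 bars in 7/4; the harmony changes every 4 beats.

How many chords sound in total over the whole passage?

224 chords

A has 28 beats and chords last 0.5 each, so 56 chords.
B has 126 beats and chords last 6 each, so 21 chords.
C has 126 beats and chords last 3 each, so 42 chords.
D has 140 beats and chords last 4 each, so 35 chords.
E has 168 beats and chords last 4 each, so 42 chords.
F has 112 beats and chords last 4 each, so 28 chords.
Total: 56 + 21 + 42 + 35 + 42 + 28 = 224.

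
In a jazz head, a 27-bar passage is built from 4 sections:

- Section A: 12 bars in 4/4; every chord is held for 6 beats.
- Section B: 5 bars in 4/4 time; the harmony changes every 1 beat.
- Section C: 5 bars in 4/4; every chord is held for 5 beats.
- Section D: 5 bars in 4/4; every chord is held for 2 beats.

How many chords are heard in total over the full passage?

42 chords

A has 48 beats and chords last 6 each, so 8 chords.
B has 20 beats and chords last 1 each, so 20 chords.
C has 20 beats and chords last 5 each, so 4 chords.
D has 20 beats and chords last 2 each, so 10 chords.
Total: 8 + 20 + 4 + 10 = 42.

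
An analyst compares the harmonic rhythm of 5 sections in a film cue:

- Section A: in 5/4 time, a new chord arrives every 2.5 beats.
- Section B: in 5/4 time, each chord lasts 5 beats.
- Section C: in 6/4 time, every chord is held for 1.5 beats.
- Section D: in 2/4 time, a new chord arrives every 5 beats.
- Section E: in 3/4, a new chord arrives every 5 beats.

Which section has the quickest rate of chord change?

Section C

A: each chord is 2.5 beats in 5/4, so 2 per bar.
B: each chord is 5 beats in 5/4, so 1 per bar.
C: each chord is 1.5 beats in 6/4, so 4 per bar.
D: each chord is 5 beats in 2/4, so 0.4 per bar.
E: each chord is 5 beats in 3/4, so 0.6 per bar.
Fastest is C at 4 chords/bar.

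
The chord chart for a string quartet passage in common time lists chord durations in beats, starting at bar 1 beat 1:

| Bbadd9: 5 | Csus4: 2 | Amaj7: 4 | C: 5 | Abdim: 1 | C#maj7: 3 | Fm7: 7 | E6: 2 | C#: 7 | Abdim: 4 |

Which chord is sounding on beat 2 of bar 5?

Beat 2 of bar 5 is beat (5−1)×4 + 2 = 18 overall.
Running totals: Bbadd9 ends at 5, Csus4 ends at 7, Amaj7 ends at 11, C ends at 16, Abdim ends at 17, C#maj7 ends at 20.
Beat 18 falls within C#maj7.

C#maj7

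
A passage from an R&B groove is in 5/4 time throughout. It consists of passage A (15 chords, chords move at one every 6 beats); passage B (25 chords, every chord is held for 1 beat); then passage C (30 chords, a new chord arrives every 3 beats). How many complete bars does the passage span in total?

A: 15 × 6 = 90 beats = 18 bars.
B: 25 × 1 = 25 beats = 5 bars.
C: 30 × 3 = 90 beats = 18 bars.
Total: 18 + 5 + 18 = 41 bars.

41 bars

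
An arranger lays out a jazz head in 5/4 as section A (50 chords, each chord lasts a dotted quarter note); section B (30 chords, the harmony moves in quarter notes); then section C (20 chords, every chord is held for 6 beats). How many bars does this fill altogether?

A: 50 × 1.5 = 75 beats = 15 bars.
B: 30 × 1 = 30 beats = 6 bars.
C: 20 × 6 = 120 beats = 24 bars.
Total: 15 + 6 + 24 = 45 bars.

45 bars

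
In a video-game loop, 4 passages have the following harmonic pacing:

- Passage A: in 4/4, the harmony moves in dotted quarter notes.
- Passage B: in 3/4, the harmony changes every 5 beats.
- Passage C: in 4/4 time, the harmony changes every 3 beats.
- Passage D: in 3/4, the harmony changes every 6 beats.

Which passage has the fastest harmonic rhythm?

A: each chord is 1.5 beats in 4/4, so 8/3 per bar.
B: each chord is 5 beats in 3/4, so 0.6 per bar.
C: each chord is 3 beats in 4/4, so 4/3 per bar.
D: each chord is 6 beats in 3/4, so 0.5 per bar.
Fastest is A at 8/3 chords/bar.

Passage A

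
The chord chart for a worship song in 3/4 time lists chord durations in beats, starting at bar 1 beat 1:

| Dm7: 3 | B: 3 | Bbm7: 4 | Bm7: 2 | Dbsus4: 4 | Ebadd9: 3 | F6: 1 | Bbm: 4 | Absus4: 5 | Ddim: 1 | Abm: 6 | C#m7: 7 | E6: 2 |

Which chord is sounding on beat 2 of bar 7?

Beat 2 of bar 7 is beat (7−1)×3 + 2 = 20 overall.
Running totals: Dm7 ends at 3, B ends at 6, Bbm7 ends at 10, Bm7 ends at 12, Dbsus4 ends at 16, Ebadd9 ends at 19, F6 ends at 20.
Beat 20 falls within F6.

F6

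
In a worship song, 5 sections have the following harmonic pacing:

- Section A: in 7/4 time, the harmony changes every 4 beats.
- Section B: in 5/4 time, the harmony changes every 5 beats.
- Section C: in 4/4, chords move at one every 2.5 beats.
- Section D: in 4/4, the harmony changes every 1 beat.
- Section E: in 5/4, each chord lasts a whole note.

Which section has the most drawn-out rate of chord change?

Section B

A: each chord is 4 beats in 7/4, so 1.75 per bar.
B: each chord is 5 beats in 5/4, so 1 per bar.
C: each chord is 2.5 beats in 4/4, so 1.6 per bar.
D: each chord is 1 beat in 4/4, so 4 per bar.
E: each chord is 4 beats in 5/4, so 1.25 per bar.
Slowest is B at 1 chords/bar.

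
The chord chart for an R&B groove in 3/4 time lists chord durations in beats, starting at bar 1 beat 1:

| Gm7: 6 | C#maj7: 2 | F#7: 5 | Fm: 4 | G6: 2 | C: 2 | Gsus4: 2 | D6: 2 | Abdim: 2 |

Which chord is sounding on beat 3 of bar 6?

G6

Beat 3 of bar 6 is beat (6−1)×3 + 3 = 18 overall.
Running totals: Gm7 ends at 6, C#maj7 ends at 8, F#7 ends at 13, Fm ends at 17, G6 ends at 19.
Beat 18 falls within G6.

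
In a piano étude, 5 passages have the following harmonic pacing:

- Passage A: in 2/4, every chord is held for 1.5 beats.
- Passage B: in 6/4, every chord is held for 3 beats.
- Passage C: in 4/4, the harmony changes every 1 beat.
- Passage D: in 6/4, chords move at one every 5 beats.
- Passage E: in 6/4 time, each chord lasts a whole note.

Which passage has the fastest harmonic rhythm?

A: 2 beats/bar ÷ 1.5 beats/chord = 4/3 chords/bar.
B: 6 beats/bar ÷ 3 beats/chord = 2 chords/bar.
C: 4 beats/bar ÷ 1 beat/chord = 4 chords/bar.
D: 6 beats/bar ÷ 5 beats/chord = 1.2 chords/bar.
E: 6 beats/bar ÷ 4 beats/chord = 1.5 chords/bar.
Fastest is C at 4 chords/bar.

Passage C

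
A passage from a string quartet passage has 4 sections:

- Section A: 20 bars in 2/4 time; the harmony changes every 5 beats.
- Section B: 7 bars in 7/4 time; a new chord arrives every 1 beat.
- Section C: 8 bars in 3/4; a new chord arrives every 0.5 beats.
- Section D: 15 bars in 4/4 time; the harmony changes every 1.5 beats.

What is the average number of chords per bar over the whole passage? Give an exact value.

A: 20 × 2 = 40 beats ÷ 5 = 8 chords.
B: 7 × 7 = 49 beats ÷ 1 = 49 chords.
C: 8 × 3 = 24 beats ÷ 0.5 = 48 chords.
D: 15 × 4 = 60 beats ÷ 1.5 = 40 chords.
Overall: 145 chords over 50 bars → 145/50 = 2.9 chords per bar.

2.9 chords per bar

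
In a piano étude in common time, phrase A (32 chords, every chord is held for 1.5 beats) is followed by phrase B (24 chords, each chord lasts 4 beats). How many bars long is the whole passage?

36 bars

A: 32 × 1.5 = 48 beats = 12 bars.
B: 24 × 4 = 96 beats = 24 bars.
Total: 12 + 24 = 36 bars.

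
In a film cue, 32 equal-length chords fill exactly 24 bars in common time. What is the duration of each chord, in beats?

24 bars × 4 beats/bar = 96 beats total.
96 beats ÷ 32 chords = 3 beats per chord.
(That is a dotted half note.)

3 beats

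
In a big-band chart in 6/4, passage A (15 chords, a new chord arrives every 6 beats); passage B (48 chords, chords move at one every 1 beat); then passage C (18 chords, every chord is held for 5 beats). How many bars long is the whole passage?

38 bars

A: 15 × 6 = 90 beats = 15 bars.
B: 48 × 1 = 48 beats = 8 bars.
C: 18 × 5 = 90 beats = 15 bars.
Total: 15 + 8 + 15 = 38 bars.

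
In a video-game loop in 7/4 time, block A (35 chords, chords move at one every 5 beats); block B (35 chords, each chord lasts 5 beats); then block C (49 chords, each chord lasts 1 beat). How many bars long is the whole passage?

57 bars

A: 35 × 5 = 175 beats = 25 bars.
B: 35 × 5 = 175 beats = 25 bars.
C: 49 × 1 = 49 beats = 7 bars.
Total: 25 + 25 + 7 = 57 bars.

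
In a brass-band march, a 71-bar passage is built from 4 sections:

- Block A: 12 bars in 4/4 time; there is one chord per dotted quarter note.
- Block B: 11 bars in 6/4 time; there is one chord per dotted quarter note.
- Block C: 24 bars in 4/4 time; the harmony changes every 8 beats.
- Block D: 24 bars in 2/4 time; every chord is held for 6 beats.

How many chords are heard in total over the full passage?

A has 48 beats and chords last 1.5 each, so 32 chords.
B has 66 beats and chords last 1.5 each, so 44 chords.
C has 96 beats and chords last 8 each, so 12 chords.
D has 48 beats and chords last 6 each, so 8 chords.
Total: 32 + 44 + 12 + 8 = 96.

96 chords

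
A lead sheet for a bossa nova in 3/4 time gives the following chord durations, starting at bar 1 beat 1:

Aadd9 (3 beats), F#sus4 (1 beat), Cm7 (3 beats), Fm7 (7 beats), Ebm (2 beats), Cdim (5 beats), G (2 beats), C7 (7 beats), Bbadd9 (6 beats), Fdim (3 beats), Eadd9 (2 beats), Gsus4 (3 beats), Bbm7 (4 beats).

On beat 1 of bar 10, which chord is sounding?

Beat 1 of bar 10 is beat (10−1)×3 + 1 = 28 overall.
Running totals: Aadd9 ends at 3, F#sus4 ends at 4, Cm7 ends at 7, Fm7 ends at 14, Ebm ends at 16, Cdim ends at 21, G ends at 23, C7 ends at 30.
Beat 28 falls within C7.

C7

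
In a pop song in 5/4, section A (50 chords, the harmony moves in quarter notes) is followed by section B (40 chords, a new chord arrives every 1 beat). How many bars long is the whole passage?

A: 50 × 1 = 50 beats = 10 bars.
B: 40 × 1 = 40 beats = 8 bars.
Total: 10 + 8 = 18 bars.

18 bars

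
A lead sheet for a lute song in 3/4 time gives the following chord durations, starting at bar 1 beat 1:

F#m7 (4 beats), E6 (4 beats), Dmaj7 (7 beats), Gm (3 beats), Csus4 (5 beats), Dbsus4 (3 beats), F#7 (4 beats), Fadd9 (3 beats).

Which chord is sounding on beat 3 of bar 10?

Beat 3 of bar 10 is beat (10−1)×3 + 3 = 30 overall.
Running totals: F#m7 ends at 4, E6 ends at 8, Dmaj7 ends at 15, Gm ends at 18, Csus4 ends at 23, Dbsus4 ends at 26, F#7 ends at 30.
Beat 30 falls within F#7.

F#7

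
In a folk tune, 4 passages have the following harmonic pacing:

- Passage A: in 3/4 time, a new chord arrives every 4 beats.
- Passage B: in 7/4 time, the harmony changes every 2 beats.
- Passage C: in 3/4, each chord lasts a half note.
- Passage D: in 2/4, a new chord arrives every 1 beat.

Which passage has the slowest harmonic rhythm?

A: 3 beats/bar ÷ 4 beats/chord = 0.75 chords/bar.
B: 7 beats/bar ÷ 2 beats/chord = 3.5 chords/bar.
C: 3 beats/bar ÷ 2 beats/chord = 1.5 chords/bar.
D: 2 beats/bar ÷ 1 beat/chord = 2 chords/bar.
Slowest is A at 0.75 chords/bar.

Passage A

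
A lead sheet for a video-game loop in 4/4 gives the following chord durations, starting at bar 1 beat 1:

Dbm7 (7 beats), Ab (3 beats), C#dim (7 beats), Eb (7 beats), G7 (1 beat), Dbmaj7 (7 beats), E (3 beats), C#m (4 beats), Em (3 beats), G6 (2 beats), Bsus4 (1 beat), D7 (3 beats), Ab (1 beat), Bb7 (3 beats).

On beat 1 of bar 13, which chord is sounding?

Ab

Beat 1 of bar 13 is beat (13−1)×4 + 1 = 49 overall.
Running totals: Dbm7 ends at 7, Ab ends at 10, C#dim ends at 17, Eb ends at 24, G7 ends at 25, Dbmaj7 ends at 32, E ends at 35, C#m ends at 39, Em ends at 42, G6 ends at 44, Bsus4 ends at 45, D7 ends at 48, Ab ends at 49.
Beat 49 falls within Ab.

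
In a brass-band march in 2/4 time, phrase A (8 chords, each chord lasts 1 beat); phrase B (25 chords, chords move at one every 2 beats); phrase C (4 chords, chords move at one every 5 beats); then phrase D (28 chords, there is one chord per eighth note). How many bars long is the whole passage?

A: 8 × 1 = 8 beats = 4 bars.
B: 25 × 2 = 50 beats = 25 bars.
C: 4 × 5 = 20 beats = 10 bars.
D: 28 × 0.5 = 14 beats = 7 bars.
Total: 4 + 25 + 10 + 7 = 46 bars.

46 bars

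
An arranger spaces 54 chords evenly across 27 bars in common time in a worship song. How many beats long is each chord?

27 bars × 4 beats/bar = 108 beats total.
108 beats ÷ 54 chords = 2 beats per chord.
(That is a half note.)

2 beats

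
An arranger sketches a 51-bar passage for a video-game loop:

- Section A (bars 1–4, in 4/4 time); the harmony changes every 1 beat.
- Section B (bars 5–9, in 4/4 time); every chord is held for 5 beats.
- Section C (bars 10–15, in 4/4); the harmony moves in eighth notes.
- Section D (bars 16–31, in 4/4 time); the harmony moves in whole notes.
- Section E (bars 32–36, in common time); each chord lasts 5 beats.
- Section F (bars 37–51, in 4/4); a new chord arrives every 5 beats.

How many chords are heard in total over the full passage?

A has 16 beats and chords last 1 each, so 16 chords.
B has 20 beats and chords last 5 each, so 4 chords.
C has 24 beats and chords last 0.5 each, so 48 chords.
D has 64 beats and chords last 4 each, so 16 chords.
E has 20 beats and chords last 5 each, so 4 chords.
F has 60 beats and chords last 5 each, so 12 chords.
Total: 16 + 4 + 48 + 16 + 4 + 12 = 100.

100 chords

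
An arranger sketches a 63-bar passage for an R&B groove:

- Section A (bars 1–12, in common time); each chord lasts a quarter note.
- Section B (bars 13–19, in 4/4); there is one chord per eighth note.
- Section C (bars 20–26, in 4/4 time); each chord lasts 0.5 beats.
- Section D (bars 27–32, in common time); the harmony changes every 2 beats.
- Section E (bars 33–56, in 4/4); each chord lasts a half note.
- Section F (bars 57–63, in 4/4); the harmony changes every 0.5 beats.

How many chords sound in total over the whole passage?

276 chords

A: 12·4 = 48 beats, 48/1 = 48 chords.
B: 7·4 = 28 beats, 28/0.5 = 56 chords.
C: 7·4 = 28 beats, 28/0.5 = 56 chords.
D: 6·4 = 24 beats, 24/2 = 12 chords.
E: 24·4 = 96 beats, 96/2 = 48 chords.
F: 7·4 = 28 beats, 28/0.5 = 56 chords.
Total: 48 + 56 + 56 + 12 + 48 + 56 = 276.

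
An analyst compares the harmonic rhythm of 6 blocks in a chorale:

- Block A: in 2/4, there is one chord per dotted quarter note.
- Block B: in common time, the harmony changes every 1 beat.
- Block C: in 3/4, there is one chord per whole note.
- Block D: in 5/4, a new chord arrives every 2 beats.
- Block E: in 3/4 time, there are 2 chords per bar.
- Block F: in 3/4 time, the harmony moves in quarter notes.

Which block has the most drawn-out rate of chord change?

A: 2/1.5 = 4/3 chords/bar.
B: 4/1 = 4 chords/bar.
C: 3/4 = 0.75 chords/bar.
D: 5/2 = 2.5 chords/bar.
E: 3/1.5 = 2 chords/bar.
F: 3/1 = 3 chords/bar.
Slowest is C at 0.75 chords/bar.

Block C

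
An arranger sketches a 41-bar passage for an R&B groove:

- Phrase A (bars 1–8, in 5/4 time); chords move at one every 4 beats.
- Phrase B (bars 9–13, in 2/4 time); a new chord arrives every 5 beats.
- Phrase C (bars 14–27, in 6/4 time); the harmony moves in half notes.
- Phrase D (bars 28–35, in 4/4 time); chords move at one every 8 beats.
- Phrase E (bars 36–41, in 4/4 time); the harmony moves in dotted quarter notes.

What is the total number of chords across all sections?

74 chords

A: 8 bars × 5 beats = 40 beats; 4 beats/chord → 10 chords.
B: 5 bars × 2 beats = 10 beats; 5 beats/chord → 2 chords.
C: 14 bars × 6 beats = 84 beats; 2 beats/chord → 42 chords.
D: 8 bars × 4 beats = 32 beats; 8 beats/chord → 4 chords.
E: 6 bars × 4 beats = 24 beats; 1.5 beats/chord → 16 chords.
Total: 10 + 2 + 42 + 4 + 16 = 74.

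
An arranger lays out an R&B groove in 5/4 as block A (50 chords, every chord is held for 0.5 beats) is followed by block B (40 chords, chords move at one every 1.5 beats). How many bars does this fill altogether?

17 bars

A: 50 × 0.5 = 25 beats = 5 bars.
B: 40 × 1.5 = 60 beats = 12 bars.
Total: 5 + 12 = 17 bars.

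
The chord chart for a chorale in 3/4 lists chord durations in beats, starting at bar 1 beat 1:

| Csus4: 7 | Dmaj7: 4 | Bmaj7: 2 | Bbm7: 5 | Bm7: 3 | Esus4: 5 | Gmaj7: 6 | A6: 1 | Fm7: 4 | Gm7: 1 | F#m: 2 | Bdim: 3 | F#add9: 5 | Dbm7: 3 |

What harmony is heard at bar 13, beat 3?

Beat 3 of bar 13 is beat (13−1)×3 + 3 = 39 overall.
Running totals: Csus4 ends at 7, Dmaj7 ends at 11, Bmaj7 ends at 13, Bbm7 ends at 18, Bm7 ends at 21, Esus4 ends at 26, Gmaj7 ends at 32, A6 ends at 33, Fm7 ends at 37, Gm7 ends at 38, F#m ends at 40.
Beat 39 falls within F#m.

F#m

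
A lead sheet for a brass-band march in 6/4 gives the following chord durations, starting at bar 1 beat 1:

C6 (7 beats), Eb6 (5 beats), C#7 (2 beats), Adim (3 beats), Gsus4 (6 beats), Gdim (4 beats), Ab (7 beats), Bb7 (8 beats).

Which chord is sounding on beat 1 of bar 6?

Beat 1 of bar 6 is beat (6−1)×6 + 1 = 31 overall.
Running totals: C6 ends at 7, Eb6 ends at 12, C#7 ends at 14, Adim ends at 17, Gsus4 ends at 23, Gdim ends at 27, Ab ends at 34.
Beat 31 falls within Ab.

Ab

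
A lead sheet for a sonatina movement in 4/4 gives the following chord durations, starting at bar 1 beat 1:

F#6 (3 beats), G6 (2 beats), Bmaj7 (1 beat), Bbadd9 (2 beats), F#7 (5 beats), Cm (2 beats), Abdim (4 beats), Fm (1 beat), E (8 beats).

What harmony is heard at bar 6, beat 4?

Beat 4 of bar 6 is beat (6−1)×4 + 4 = 24 overall.
Running totals: F#6 ends at 3, G6 ends at 5, Bmaj7 ends at 6, Bbadd9 ends at 8, F#7 ends at 13, Cm ends at 15, Abdim ends at 19, Fm ends at 20, E ends at 28.
Beat 24 falls within E.

E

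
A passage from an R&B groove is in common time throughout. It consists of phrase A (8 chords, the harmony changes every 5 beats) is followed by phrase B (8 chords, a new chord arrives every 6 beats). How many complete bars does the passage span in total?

A: 8 × 5 = 40 beats = 10 bars.
B: 8 × 6 = 48 beats = 12 bars.
Total: 10 + 12 = 22 bars.

22 bars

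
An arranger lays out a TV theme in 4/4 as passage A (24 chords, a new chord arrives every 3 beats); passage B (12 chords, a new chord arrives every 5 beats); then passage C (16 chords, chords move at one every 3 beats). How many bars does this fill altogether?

A: 24 × 3 = 72 beats = 18 bars.
B: 12 × 5 = 60 beats = 15 bars.
C: 16 × 3 = 48 beats = 12 bars.
Total: 18 + 15 + 12 = 45 bars.

45 bars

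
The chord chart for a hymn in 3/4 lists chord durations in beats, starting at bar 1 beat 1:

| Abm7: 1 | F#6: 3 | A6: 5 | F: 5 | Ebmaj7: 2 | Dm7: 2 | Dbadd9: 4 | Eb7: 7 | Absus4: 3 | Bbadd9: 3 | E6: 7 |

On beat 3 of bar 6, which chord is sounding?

Beat 3 of bar 6 is beat (6−1)×3 + 3 = 18 overall.
Running totals: Abm7 ends at 1, F#6 ends at 4, A6 ends at 9, F ends at 14, Ebmaj7 ends at 16, Dm7 ends at 18.
Beat 18 falls within Dm7.

Dm7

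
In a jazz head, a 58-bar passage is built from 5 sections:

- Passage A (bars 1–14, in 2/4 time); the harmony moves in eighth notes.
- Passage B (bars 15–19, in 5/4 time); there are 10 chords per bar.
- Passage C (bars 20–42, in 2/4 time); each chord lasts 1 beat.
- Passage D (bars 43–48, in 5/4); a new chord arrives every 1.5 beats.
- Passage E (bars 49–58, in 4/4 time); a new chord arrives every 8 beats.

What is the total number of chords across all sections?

177 chords

A: 14 bars × 2 beats = 28 beats; 0.5 beats/chord → 56 chords.
B: 5 bars × 5 beats = 25 beats; 0.5 beats/chord → 50 chords.
C: 23 bars × 2 beats = 46 beats; 1 beat/chord → 46 chords.
D: 6 bars × 5 beats = 30 beats; 1.5 beats/chord → 20 chords.
E: 10 bars × 4 beats = 40 beats; 8 beats/chord → 5 chords.
Total: 56 + 50 + 46 + 20 + 5 = 177.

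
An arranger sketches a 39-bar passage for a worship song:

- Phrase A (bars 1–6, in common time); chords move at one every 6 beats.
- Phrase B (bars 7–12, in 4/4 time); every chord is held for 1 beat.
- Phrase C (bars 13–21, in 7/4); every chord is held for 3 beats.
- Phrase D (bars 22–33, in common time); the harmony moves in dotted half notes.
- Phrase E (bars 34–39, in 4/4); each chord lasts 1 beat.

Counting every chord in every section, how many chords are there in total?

89 chords

A: 6·4 = 24 beats, 24/6 = 4 chords.
B: 6·4 = 24 beats, 24/1 = 24 chords.
C: 9·7 = 63 beats, 63/3 = 21 chords.
D: 12·4 = 48 beats, 48/3 = 16 chords.
E: 6·4 = 24 beats, 24/1 = 24 chords.
Total: 4 + 24 + 21 + 16 + 24 = 89.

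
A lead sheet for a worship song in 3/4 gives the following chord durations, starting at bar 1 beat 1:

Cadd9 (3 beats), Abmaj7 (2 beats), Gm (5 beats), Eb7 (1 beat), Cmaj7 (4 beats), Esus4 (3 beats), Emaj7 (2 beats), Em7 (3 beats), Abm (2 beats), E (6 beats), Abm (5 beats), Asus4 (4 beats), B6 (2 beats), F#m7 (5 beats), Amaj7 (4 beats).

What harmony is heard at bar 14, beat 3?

Beat 3 of bar 14 is beat (14−1)×3 + 3 = 42 overall.
Running totals: Cadd9 ends at 3, Abmaj7 ends at 5, Gm ends at 10, Eb7 ends at 11, Cmaj7 ends at 15, Esus4 ends at 18, Emaj7 ends at 20, Em7 ends at 23, Abm ends at 25, E ends at 31, Abm ends at 36, Asus4 ends at 40, B6 ends at 42.
Beat 42 falls within B6.

B6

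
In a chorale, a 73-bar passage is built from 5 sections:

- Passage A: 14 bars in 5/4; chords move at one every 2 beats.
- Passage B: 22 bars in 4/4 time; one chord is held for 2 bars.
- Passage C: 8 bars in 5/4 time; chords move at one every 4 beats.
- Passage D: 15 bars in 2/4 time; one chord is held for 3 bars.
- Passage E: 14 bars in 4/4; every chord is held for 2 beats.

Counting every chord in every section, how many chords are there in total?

A: 14·5 = 70 beats, 70/2 = 35 chords.
B: 22·4 = 88 beats, 88/8 = 11 chords.
C: 8·5 = 40 beats, 40/4 = 10 chords.
D: 15·2 = 30 beats, 30/6 = 5 chords.
E: 14·4 = 56 beats, 56/2 = 28 chords.
Total: 35 + 11 + 10 + 5 + 28 = 89.

89 chords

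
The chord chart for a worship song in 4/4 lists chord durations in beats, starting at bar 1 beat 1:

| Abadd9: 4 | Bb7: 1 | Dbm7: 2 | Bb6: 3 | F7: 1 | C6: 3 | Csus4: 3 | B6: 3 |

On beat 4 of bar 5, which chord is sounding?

B6

Beat 4 of bar 5 is beat (5−1)×4 + 4 = 20 overall.
Running totals: Abadd9 ends at 4, Bb7 ends at 5, Dbm7 ends at 7, Bb6 ends at 10, F7 ends at 11, C6 ends at 14, Csus4 ends at 17, B6 ends at 20.
Beat 20 falls within B6.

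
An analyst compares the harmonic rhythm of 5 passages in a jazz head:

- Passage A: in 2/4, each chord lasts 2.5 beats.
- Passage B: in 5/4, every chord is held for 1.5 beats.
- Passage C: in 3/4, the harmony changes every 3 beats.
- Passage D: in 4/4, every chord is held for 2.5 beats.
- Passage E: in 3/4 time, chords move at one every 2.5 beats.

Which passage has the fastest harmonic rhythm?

A: 2/2.5 = 0.8 chords/bar.
B: 5/1.5 = 10/3 chords/bar.
C: 3/3 = 1 chord/bar.
D: 4/2.5 = 1.6 chords/bar.
E: 3/2.5 = 1.2 chords/bar.
Fastest is B at 10/3 chords/bar.

Passage B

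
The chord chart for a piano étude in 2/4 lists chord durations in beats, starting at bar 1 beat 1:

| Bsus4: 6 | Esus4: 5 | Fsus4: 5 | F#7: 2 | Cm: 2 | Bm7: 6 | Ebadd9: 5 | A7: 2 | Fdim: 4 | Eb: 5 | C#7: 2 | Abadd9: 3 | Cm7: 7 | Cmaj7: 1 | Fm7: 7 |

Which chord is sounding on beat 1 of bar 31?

Fm7

Beat 1 of bar 31 is beat (31−1)×2 + 1 = 61 overall.
Running totals: Bsus4 ends at 6, Esus4 ends at 11, Fsus4 ends at 16, F#7 ends at 18, Cm ends at 20, Bm7 ends at 26, Ebadd9 ends at 31, A7 ends at 33, Fdim ends at 37, Eb ends at 42, C#7 ends at 44, Abadd9 ends at 47, Cm7 ends at 54, Cmaj7 ends at 55, Fm7 ends at 62.
Beat 61 falls within Fm7.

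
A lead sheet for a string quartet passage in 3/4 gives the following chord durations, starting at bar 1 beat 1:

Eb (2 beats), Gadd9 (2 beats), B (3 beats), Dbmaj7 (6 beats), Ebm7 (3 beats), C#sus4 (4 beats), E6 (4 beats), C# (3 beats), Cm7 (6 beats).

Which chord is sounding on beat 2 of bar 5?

Ebm7

Beat 2 of bar 5 is beat (5−1)×3 + 2 = 14 overall.
Running totals: Eb ends at 2, Gadd9 ends at 4, B ends at 7, Dbmaj7 ends at 13, Ebm7 ends at 16.
Beat 14 falls within Ebm7.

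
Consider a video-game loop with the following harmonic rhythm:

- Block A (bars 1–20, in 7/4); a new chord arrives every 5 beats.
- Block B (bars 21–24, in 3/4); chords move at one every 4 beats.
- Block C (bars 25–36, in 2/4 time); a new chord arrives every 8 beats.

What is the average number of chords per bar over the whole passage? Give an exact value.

17/18 chords per bar

A: 20 × 7 = 140 beats ÷ 5 = 28 chords.
B: 4 × 3 = 12 beats ÷ 4 = 3 chords.
C: 12 × 2 = 24 beats ÷ 8 = 3 chords.
Overall: 34 chords over 36 bars → 34/36 = 17/18 chords per bar.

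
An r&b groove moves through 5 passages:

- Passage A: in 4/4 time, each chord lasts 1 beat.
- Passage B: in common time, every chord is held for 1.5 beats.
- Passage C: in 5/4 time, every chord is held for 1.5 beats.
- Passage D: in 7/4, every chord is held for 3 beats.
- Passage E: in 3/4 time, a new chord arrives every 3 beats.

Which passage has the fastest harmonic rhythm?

A: 4/1 = 4 chords/bar.
B: 4/1.5 = 8/3 chords/bar.
C: 5/1.5 = 10/3 chords/bar.
D: 7/3 = 7/3 chords/bar.
E: 3/3 = 1 chord/bar.
Fastest is A at 4 chords/bar.

Passage A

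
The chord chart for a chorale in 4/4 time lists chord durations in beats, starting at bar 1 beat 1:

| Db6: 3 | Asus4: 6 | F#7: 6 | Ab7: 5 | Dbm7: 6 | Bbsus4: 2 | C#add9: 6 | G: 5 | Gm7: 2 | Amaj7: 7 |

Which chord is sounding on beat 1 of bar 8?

C#add9

Beat 1 of bar 8 is beat (8−1)×4 + 1 = 29 overall.
Running totals: Db6 ends at 3, Asus4 ends at 9, F#7 ends at 15, Ab7 ends at 20, Dbm7 ends at 26, Bbsus4 ends at 28, C#add9 ends at 34.
Beat 29 falls within C#add9.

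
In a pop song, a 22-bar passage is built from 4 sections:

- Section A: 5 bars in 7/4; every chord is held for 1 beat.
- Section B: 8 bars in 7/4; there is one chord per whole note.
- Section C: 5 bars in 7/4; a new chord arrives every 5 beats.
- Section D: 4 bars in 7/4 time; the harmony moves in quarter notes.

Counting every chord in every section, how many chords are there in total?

84 chords

A: 5 bars × 7 beats = 35 beats; 1 beat/chord → 35 chords.
B: 8 bars × 7 beats = 56 beats; 4 beats/chord → 14 chords.
C: 5 bars × 7 beats = 35 beats; 5 beats/chord → 7 chords.
D: 4 bars × 7 beats = 28 beats; 1 beat/chord → 28 chords.
Total: 35 + 14 + 7 + 28 = 84.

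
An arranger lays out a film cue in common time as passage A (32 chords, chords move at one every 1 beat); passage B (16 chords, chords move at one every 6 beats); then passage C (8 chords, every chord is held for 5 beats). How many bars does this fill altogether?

A: 32 × 1 = 32 beats = 8 bars.
B: 16 × 6 = 96 beats = 24 bars.
C: 8 × 5 = 40 beats = 10 bars.
Total: 8 + 24 + 10 = 42 bars.

42 bars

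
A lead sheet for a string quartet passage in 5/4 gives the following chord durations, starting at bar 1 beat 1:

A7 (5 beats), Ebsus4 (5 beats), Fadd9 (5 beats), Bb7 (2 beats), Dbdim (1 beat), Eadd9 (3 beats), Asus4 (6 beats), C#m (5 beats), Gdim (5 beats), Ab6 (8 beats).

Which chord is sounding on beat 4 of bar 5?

Beat 4 of bar 5 is beat (5−1)×5 + 4 = 24 overall.
Running totals: A7 ends at 5, Ebsus4 ends at 10, Fadd9 ends at 15, Bb7 ends at 17, Dbdim ends at 18, Eadd9 ends at 21, Asus4 ends at 27.
Beat 24 falls within Asus4.

Asus4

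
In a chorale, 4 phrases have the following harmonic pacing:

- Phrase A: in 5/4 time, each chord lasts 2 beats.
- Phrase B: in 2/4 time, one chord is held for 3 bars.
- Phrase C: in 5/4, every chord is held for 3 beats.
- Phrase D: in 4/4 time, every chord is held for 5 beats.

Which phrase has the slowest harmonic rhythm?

Phrase B

A: each chord is 2 beats in 5/4, so 2.5 per bar.
B: each chord is 6 beats in 2/4, so 1/3 per bar.
C: each chord is 3 beats in 5/4, so 5/3 per bar.
D: each chord is 5 beats in 4/4, so 0.8 per bar.
Slowest is B at 1/3 chords/bar.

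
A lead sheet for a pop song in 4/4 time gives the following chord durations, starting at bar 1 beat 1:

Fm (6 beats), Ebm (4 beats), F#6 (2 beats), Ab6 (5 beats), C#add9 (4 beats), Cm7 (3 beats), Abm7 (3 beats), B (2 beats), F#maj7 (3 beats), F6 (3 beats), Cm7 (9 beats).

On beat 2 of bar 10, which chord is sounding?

Cm7

Beat 2 of bar 10 is beat (10−1)×4 + 2 = 38 overall.
Running totals: Fm ends at 6, Ebm ends at 10, F#6 ends at 12, Ab6 ends at 17, C#add9 ends at 21, Cm7 ends at 24, Abm7 ends at 27, B ends at 29, F#maj7 ends at 32, F6 ends at 35, Cm7 ends at 44.
Beat 38 falls within Cm7.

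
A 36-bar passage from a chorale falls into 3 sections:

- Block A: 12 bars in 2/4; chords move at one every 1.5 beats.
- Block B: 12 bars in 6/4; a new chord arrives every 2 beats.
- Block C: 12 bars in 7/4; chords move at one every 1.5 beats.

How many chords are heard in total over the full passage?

A has 24 beats and chords last 1.5 each, so 16 chords.
B has 72 beats and chords last 2 each, so 36 chords.
C has 84 beats and chords last 1.5 each, so 56 chords.
Total: 16 + 36 + 56 = 108.

108 chords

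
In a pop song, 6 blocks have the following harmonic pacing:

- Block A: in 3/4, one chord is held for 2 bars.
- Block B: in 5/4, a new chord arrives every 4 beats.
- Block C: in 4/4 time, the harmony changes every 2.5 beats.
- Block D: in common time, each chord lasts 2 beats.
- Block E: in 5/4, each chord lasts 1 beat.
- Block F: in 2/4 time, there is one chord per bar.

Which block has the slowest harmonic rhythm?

A: 3/6 = 0.5 chords/bar.
B: 5/4 = 1.25 chords/bar.
C: 4/2.5 = 1.6 chords/bar.
D: 4/2 = 2 chords/bar.
E: 5/1 = 5 chords/bar.
F: 2/2 = 1 chord/bar.
Slowest is A at 0.5 chords/bar.

Block A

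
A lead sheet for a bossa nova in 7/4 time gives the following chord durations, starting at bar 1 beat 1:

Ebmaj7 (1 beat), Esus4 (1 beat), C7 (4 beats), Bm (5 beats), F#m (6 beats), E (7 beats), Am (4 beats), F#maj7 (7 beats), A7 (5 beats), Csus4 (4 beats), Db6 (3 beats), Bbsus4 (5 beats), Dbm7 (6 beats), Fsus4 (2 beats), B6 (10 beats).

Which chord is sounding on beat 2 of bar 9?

Beat 2 of bar 9 is beat (9−1)×7 + 2 = 58 overall.
Running totals: Ebmaj7 ends at 1, Esus4 ends at 2, C7 ends at 6, Bm ends at 11, F#m ends at 17, E ends at 24, Am ends at 28, F#maj7 ends at 35, A7 ends at 40, Csus4 ends at 44, Db6 ends at 47, Bbsus4 ends at 52, Dbm7 ends at 58.
Beat 58 falls within Dbm7.

Dbm7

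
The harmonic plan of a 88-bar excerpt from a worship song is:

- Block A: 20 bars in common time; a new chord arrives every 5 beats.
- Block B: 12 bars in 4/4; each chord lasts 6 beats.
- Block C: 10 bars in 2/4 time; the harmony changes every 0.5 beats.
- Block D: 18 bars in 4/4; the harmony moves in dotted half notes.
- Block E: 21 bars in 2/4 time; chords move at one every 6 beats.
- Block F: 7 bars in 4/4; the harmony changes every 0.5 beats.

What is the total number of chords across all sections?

A: 20 bars × 4 beats = 80 beats; 5 beats/chord → 16 chords.
B: 12 bars × 4 beats = 48 beats; 6 beats/chord → 8 chords.
C: 10 bars × 2 beats = 20 beats; 0.5 beats/chord → 40 chords.
D: 18 bars × 4 beats = 72 beats; 3 beats/chord → 24 chords.
E: 21 bars × 2 beats = 42 beats; 6 beats/chord → 7 chords.
F: 7 bars × 4 beats = 28 beats; 0.5 beats/chord → 56 chords.
Total: 16 + 8 + 40 + 24 + 7 + 56 = 151.

151 chords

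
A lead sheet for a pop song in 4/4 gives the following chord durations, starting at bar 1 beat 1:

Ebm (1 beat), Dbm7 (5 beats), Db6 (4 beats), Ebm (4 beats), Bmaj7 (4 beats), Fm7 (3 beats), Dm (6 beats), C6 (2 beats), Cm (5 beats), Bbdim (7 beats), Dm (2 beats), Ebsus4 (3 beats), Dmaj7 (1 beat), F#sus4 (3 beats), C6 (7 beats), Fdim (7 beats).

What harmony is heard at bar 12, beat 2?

Ebsus4

Beat 2 of bar 12 is beat (12−1)×4 + 2 = 46 overall.
Running totals: Ebm ends at 1, Dbm7 ends at 6, Db6 ends at 10, Ebm ends at 14, Bmaj7 ends at 18, Fm7 ends at 21, Dm ends at 27, C6 ends at 29, Cm ends at 34, Bbdim ends at 41, Dm ends at 43, Ebsus4 ends at 46.
Beat 46 falls within Ebsus4.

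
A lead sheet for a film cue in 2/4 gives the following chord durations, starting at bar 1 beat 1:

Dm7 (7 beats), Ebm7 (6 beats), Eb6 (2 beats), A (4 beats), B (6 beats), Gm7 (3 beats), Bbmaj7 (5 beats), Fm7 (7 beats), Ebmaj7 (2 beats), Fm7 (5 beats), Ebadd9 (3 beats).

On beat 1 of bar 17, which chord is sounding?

Bbmaj7

Beat 1 of bar 17 is beat (17−1)×2 + 1 = 33 overall.
Running totals: Dm7 ends at 7, Ebm7 ends at 13, Eb6 ends at 15, A ends at 19, B ends at 25, Gm7 ends at 28, Bbmaj7 ends at 33.
Beat 33 falls within Bbmaj7.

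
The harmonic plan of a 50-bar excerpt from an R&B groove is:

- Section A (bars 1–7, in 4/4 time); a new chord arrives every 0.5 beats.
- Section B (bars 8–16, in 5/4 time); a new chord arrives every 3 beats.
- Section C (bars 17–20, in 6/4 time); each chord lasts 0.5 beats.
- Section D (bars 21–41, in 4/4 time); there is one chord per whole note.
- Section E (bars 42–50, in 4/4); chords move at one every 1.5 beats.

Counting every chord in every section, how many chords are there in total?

164 chords

A: 7·4 = 28 beats, 28/0.5 = 56 chords.
B: 9·5 = 45 beats, 45/3 = 15 chords.
C: 4·6 = 24 beats, 24/0.5 = 48 chords.
D: 21·4 = 84 beats, 84/4 = 21 chords.
E: 9·4 = 36 beats, 36/1.5 = 24 chords.
Total: 56 + 15 + 48 + 21 + 24 = 164.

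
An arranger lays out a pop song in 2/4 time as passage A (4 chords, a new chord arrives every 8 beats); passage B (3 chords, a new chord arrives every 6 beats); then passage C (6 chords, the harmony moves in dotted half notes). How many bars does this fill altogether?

34 bars

A: 4 × 8 = 32 beats = 16 bars.
B: 3 × 6 = 18 beats = 9 bars.
C: 6 × 3 = 18 beats = 9 bars.
Total: 16 + 9 + 9 = 34 bars.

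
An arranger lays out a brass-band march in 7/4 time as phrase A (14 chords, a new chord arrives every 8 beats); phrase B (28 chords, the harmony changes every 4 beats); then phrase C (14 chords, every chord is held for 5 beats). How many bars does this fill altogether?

42 bars

A: 14 × 8 = 112 beats = 16 bars.
B: 28 × 4 = 112 beats = 16 bars.
C: 14 × 5 = 70 beats = 10 bars.
Total: 16 + 16 + 10 = 42 bars.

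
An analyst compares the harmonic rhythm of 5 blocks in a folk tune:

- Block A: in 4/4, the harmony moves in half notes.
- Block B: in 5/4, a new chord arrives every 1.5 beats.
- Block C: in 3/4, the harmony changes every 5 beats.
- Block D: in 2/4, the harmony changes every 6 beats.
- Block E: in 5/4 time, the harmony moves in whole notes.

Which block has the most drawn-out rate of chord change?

A: 4/2 = 2 chords/bar.
B: 5/1.5 = 10/3 chords/bar.
C: 3/5 = 0.6 chords/bar.
D: 2/6 = 1/3 chords/bar.
E: 5/4 = 1.25 chords/bar.
Slowest is D at 1/3 chords/bar.

Block D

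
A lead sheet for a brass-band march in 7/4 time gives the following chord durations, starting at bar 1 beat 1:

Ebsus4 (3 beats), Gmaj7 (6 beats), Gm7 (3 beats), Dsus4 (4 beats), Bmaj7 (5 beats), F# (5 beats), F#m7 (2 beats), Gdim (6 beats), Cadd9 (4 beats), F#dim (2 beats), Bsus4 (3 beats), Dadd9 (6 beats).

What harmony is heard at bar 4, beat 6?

F#m7

Beat 6 of bar 4 is beat (4−1)×7 + 6 = 27 overall.
Running totals: Ebsus4 ends at 3, Gmaj7 ends at 9, Gm7 ends at 12, Dsus4 ends at 16, Bmaj7 ends at 21, F# ends at 26, F#m7 ends at 28.
Beat 27 falls within F#m7.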